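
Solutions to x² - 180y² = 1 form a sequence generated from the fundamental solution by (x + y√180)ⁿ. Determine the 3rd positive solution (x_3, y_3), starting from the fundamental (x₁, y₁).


Step 1: Find the fundamental solution (x₁, y₁) of x² - 180y² = 1.
  Expand √180 as a continued fraction. a₀ = ⌊√180⌋ = 13; iterate m_{k+1} = d_k·a_k − m_k, d_{k+1} = (180 − m_{k+1}²)/d_k, a_{k+1} = ⌊(a₀ + m_{k+1})/d_{k+1}⌋ (starting m₀ = 0, d₀ = 1), with convergents p_k = a_k·p_{k-1} + p_{k-2}, q_k = a_k·q_{k-1} + q_{k-2} (p₋₁ = 1, q₋₁ = 0):
  k = 0: a₀ = 13; p₀/q₀ = 13/1; p₀² − 180·q₀² = 169 − 180 = -11.
  k = 1: m = 13, d = 11, a = ⌊(13 + 13)/11⌋ = 2; p/q = (2·13 + 1)/(2·1 + 0) = 27/2; p² − 180·q² = 729 − 720 = 9.
  k = 2: m = 9, d = 9, a = ⌊(13 + 9)/9⌋ = 2; p/q = (2·27 + 13)/(2·2 + 1) = 67/5; p² − 180·q² = 4489 − 4500 = -11.
  k = 3: m = 9, d = 11, a = ⌊(13 + 9)/11⌋ = 2; p/q = (2·67 + 27)/(2·5 + 2) = 161/12; p² − 180·q² = 25921 − 25920 = 1.
  The first convergent with p² − 180·q² = 1 gives the fundamental solution (x₁, y₁) = (161, 12).
Step 2: Apply the recurrence (x_{n+1}, y_{n+1}) = (x₁x_n + 180y₁y_n, x₁y_n + y₁x_n) repeatedly.
  From (x_1, y_1) = (161, 12): x_2 = 161·161 + 180·12·12 = 51841; y_2 = 161·12 + 12·161 = 3864.
  From (x_2, y_2) = (51841, 3864): x_3 = 161·51841 + 180·12·3864 = 16692641; y_3 = 161·3864 + 12·51841 = 1244196.
Step 3: Verify x_3² - 180·y_3² = 278644263554881 - 278644263554880 = 1 (should be 1). ✓

(x_1, y_1) = (161, 12); (x_3, y_3) = (16692641, 1244196).


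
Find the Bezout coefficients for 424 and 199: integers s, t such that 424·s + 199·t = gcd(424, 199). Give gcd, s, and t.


Euclidean algorithm on (424, 199) — divide until remainder is 0:
  424 = 2 · 199 + 26
  199 = 7 · 26 + 17
  26 = 1 · 17 + 9
  17 = 1 · 9 + 8
  9 = 1 · 8 + 1
  8 = 8 · 1 + 0
gcd(424, 199) = 1.
Track Bezout coefficients alongside the remainders: start with r₀ = 424 = a·1 + b·0 (s = 1, t = 0) and r₁ = 199 = a·0 + b·1 (s = 0, t = 1); each new remainder r_{k+1} = r_{k-1} − q_k·r_k inherits s_{k+1} = s_{k-1} − q_k·s_k, t_{k+1} = t_{k-1} − q_k·t_k, so r_k = a·s_k + b·t_k at every step:
  q = 2: r = 26, s = 1 − 2·0 = 1, t = 0 − 2·1 = -2  (check: 424·1 + 199·(-2) = 26)
  q = 7: r = 17, s = 0 − 7·1 = -7, t = 1 − 7·(-2) = 15  (check: 424·(-7) + 199·15 = 17)
  q = 1: r = 9, s = 1 − 1·(-7) = 8, t = -2 − 1·15 = -17  (check: 424·8 + 199·(-17) = 9)
  q = 1: r = 8, s = -7 − 1·8 = -15, t = 15 − 1·(-17) = 32  (check: 424·(-15) + 199·32 = 8)
  q = 1: r = 1, s = 8 − 1·(-15) = 23, t = -17 − 1·32 = -49  (check: 424·23 + 199·(-49) = 1)
The row with r = 1 (the gcd) gives the Bezout coefficients s = 23, t = -49.
Result: 424 · (23) + 199 · (-49) = 1.

gcd(424, 199) = 1; s = 23, t = -49 (check: 424·23 + 199·(-49) = 1).


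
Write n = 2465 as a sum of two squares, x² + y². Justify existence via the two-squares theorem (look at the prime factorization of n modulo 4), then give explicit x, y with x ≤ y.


Step 1: Factor n = 2465 = 5 · 17 · 29.
Step 2: Check the mod-4 condition on each prime factor: 5 ≡ 1 (mod 4), exponent 1; 17 ≡ 1 (mod 4), exponent 1; 29 ≡ 1 (mod 4), exponent 1.
All primes ≡ 3 (mod 4) appear to even exponent (or don't appear), so by the two-squares theorem n IS expressible as a sum of two squares.
Step 3: Build a representation. Here n = 5 · 17 · 29 is a product of primes ≡ 1 (mod 4). Each prime p ≡ 1 (mod 4) is itself a sum of two squares; find a² by testing p − a² for a perfect square:
  5: 5 − 1² = 4 = 2² ⇒ 5 = 1² + 2².
  17: 17 − 1² = 16 = 4² ⇒ 17 = 1² + 4².
  29: 29 − 1² = 28, 29 − 2² = 25 = 5² ⇒ 29 = 2² + 5².
  Combine using the Brahmagupta–Fibonacci identity (a² + b²)(c² + d²) = (ac − bd)² + (ad + bc)² = (ac + bd)² + (ad − bc)²:
  5 · 17 = 85: from (1² + 2²)(1² + 4²), take (1·1 − 2·4, 1·4 + 2·1) = (1 − 8, 4 + 2) = (-7, 6); dropping signs (only squares matter) gives (7, 6); check 7² + 6² = 49 + 36 = 85 ✓.
  85 · 29 = 2465: from (7² + 6²)(2² + 5²), take (7·2 − 6·5, 7·5 + 6·2) = (14 − 30, 35 + 12) = (-16, 47); dropping signs (only squares matter) gives (16, 47); check 16² + 47² = 256 + 2209 = 2465 ✓.
Step 4: Order so x ≤ y and verify: 16² + 47² = 256 + 2209 = 2465 = n. ✓

n = 2465 = 16² + 47² (one valid representation with x ≤ y).


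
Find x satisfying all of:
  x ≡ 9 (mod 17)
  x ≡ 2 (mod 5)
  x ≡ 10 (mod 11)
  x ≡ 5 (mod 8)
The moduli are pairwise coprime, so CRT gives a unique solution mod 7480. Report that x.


Product of moduli M = 17 · 5 · 11 · 8 = 7480.
Merge one congruence at a time:
  Start: x ≡ 9 (mod 17).
  Combine with x ≡ 2 (mod 5); new modulus lcm = 85.
    Write x = 9 + 17·t and substitute into x ≡ 2 (mod 5): 17·t ≡ 2 − 9 = -7 (mod 5).
    Reduce coefficients mod 5: 2·t ≡ 3 (mod 5).
    The inverse of 2 mod 5 is 3 (since 2·3 = 6 = 1·5 + 1), so t ≡ 3·3 = 9 ≡ 4 (mod 5).
    Then x = 9 + 17·4 = 77, valid modulo lcm(17, 5) = 85: x ≡ 77 (mod 85).
  Combine with x ≡ 10 (mod 11); new modulus lcm = 935.
    Write x = 77 + 85·t and substitute into x ≡ 10 (mod 11): 85·t ≡ 10 − 77 = -67 (mod 11).
    Reduce coefficients mod 11: 8·t ≡ 10 (mod 11).
    The inverse of 8 mod 11 is 7 (since 8·7 = 56 = 5·11 + 1), so t ≡ 7·10 = 70 ≡ 4 (mod 11).
    Then x = 77 + 85·4 = 417, valid modulo lcm(85, 11) = 935: x ≡ 417 (mod 935).
  Combine with x ≡ 5 (mod 8); new modulus lcm = 7480.
    Write x = 417 + 935·t and substitute into x ≡ 5 (mod 8): 935·t ≡ 5 − 417 = -412 (mod 8).
    Reduce coefficients mod 8: 7·t ≡ 4 (mod 8).
    The inverse of 7 mod 8 is 7 (since 7·7 = 49 = 6·8 + 1), so t ≡ 7·4 = 28 ≡ 4 (mod 8).
    Then x = 417 + 935·4 = 4157, valid modulo lcm(935, 8) = 7480: x ≡ 4157 (mod 7480).
Verify against each original: 4157 mod 17 = 9, 4157 mod 5 = 2, 4157 mod 11 = 10, 4157 mod 8 = 5.

x ≡ 4157 (mod 7480).


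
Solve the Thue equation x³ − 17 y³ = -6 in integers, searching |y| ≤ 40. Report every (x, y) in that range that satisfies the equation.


The equation is x³ - 17y³ = -6. For fixed y, x³ = 17·y³ − 6, so a solution requires the RHS to be a perfect cube.
Strategy: iterate y from -40 to 40, compute RHS = 17·y³ − 6, and check whether it is a (positive or negative) perfect cube.
Check small values of y:
  y = 0: RHS = -6 is not a perfect cube.
  y = 1: RHS = 11 is not a perfect cube.
  y = -1: RHS = -23 is not a perfect cube.
  y = 2: RHS = 130 is not a perfect cube.
  y = -2: RHS = -142 is not a perfect cube.
  y = 3: RHS = 453 is not a perfect cube.
  y = -3: RHS = -465 is not a perfect cube.
Continuing the search up to |y| = 40 finds no solutions either.
No (x, y) in the scanned range satisfies the equation.

No integer solutions with |y| ≤ 40.


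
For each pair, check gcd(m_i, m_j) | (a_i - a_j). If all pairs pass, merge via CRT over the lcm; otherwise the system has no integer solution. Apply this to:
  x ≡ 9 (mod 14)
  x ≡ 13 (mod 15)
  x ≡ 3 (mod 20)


Moduli 14, 15, 20 are not pairwise coprime, so CRT works modulo lcm(m_i) when all pairwise compatibility conditions hold.
Pairwise compatibility: gcd(m_i, m_j) must divide a_i - a_j for every pair.
Merge one congruence at a time:
  Start: x ≡ 9 (mod 14).
  Combine with x ≡ 13 (mod 15): gcd(14, 15) = 1; 13 - 9 = 4, which IS divisible by 1, so compatible.
    Write x = 9 + 14·t and substitute into x ≡ 13 (mod 15): 14·t ≡ 13 − 9 = 4 (mod 15).
    The inverse of 14 mod 15 is 14 (since 14·14 = 196 = 13·15 + 1), so t ≡ 14·4 = 56 ≡ 11 (mod 15).
    Then x = 9 + 14·11 = 163, valid modulo lcm(14, 15) = 210: x ≡ 163 (mod 210).
  Combine with x ≡ 3 (mod 20): gcd(210, 20) = 10; 3 - 163 = -160, which IS divisible by 10, so compatible.
    Write x = 163 + 210·t and substitute into x ≡ 3 (mod 20): 210·t ≡ 3 − 163 = -160 (mod 20).
    Divide the congruence (and modulus) by g = 10: 21·t ≡ -16 (mod 2).
    Reduce coefficients mod 2: 1·t ≡ 0 (mod 2).
    So t ≡ 0 (mod 2).
    Then x = 163 + 210·0 = 163, valid modulo lcm(210, 20) = 420: x ≡ 163 (mod 420).
Verify: 163 mod 14 = 9, 163 mod 15 = 13, 163 mod 20 = 3.

x ≡ 163 (mod 420).


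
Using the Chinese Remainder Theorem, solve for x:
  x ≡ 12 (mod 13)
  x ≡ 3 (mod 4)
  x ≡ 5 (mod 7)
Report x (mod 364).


Moduli 13, 4, 7 are pairwise coprime; by CRT there is a unique solution modulo M = 13 · 4 · 7 = 364.
Solve pairwise, accumulating the modulus:
  Start with x ≡ 12 (mod 13).
  Combine with x ≡ 3 (mod 4): since gcd(13, 4) = 1, we get a unique residue mod 52.
    Write x = 12 + 13·t and substitute into x ≡ 3 (mod 4): 13·t ≡ 3 − 12 = -9 (mod 4).
    Reduce coefficients mod 4: 1·t ≡ 3 (mod 4).
    So t ≡ 3 (mod 4).
    Then x = 12 + 13·3 = 51, valid modulo lcm(13, 4) = 52: x ≡ 51 (mod 52).
  Combine with x ≡ 5 (mod 7): since gcd(52, 7) = 1, we get a unique residue mod 364.
    Write x = 51 + 52·t and substitute into x ≡ 5 (mod 7): 52·t ≡ 5 − 51 = -46 (mod 7).
    Reduce coefficients mod 7: 3·t ≡ 3 (mod 7).
    The inverse of 3 mod 7 is 5 (since 3·5 = 15 = 2·7 + 1), so t ≡ 5·3 = 15 ≡ 1 (mod 7).
    Then x = 51 + 52·1 = 103, valid modulo lcm(52, 7) = 364: x ≡ 103 (mod 364).
Verify: 103 mod 13 = 12 ✓, 103 mod 4 = 3 ✓, 103 mod 7 = 5 ✓.

x ≡ 103 (mod 364).


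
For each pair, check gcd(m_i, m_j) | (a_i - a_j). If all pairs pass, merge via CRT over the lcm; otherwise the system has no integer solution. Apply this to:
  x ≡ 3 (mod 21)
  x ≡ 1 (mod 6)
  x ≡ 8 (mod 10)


Moduli 21, 6, 10 are not pairwise coprime, so CRT works modulo lcm(m_i) when all pairwise compatibility conditions hold.
Pairwise compatibility: gcd(m_i, m_j) must divide a_i - a_j for every pair.
Merge one congruence at a time:
  Start: x ≡ 3 (mod 21).
  Combine with x ≡ 1 (mod 6): gcd(21, 6) = 3, and 1 - 3 = -2 is NOT divisible by 3.
    ⇒ system is inconsistent (no integer solution).

No solution (the system is inconsistent).


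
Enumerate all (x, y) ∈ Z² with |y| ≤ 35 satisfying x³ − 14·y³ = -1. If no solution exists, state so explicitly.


The equation is x³ - 14y³ = -1. For fixed y, x³ = 14·y³ − 1, so a solution requires the RHS to be a perfect cube.
Strategy: iterate y from -35 to 35, compute RHS = 14·y³ − 1, and check whether it is a (positive or negative) perfect cube.
Check small values of y:
  y = 0: RHS = -1 = (-1)³ ⇒ x = -1 works.
  y = 1: RHS = 13 is not a perfect cube.
  y = -1: RHS = -15 is not a perfect cube.
  y = 2: RHS = 111 is not a perfect cube.
  y = -2: RHS = -113 is not a perfect cube.
  y = 3: RHS = 377 is not a perfect cube.
  y = -3: RHS = -379 is not a perfect cube.
Continuing the search up to |y| = 35 finds no further solutions beyond those listed.
Collected solutions: (-1, 0).

Solutions (with |y| ≤ 35): (-1, 0).


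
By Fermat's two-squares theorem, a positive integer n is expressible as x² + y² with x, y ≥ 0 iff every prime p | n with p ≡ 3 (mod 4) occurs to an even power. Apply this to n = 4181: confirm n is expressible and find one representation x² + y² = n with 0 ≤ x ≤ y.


Step 1: Factor n = 4181 = 37 · 113.
Step 2: Check the mod-4 condition on each prime factor: 37 ≡ 1 (mod 4), exponent 1; 113 ≡ 1 (mod 4), exponent 1.
All primes ≡ 3 (mod 4) appear to even exponent (or don't appear), so by the two-squares theorem n IS expressible as a sum of two squares.
Step 3: Build a representation. Here n = 37 · 113 is a product of primes ≡ 1 (mod 4). Each prime p ≡ 1 (mod 4) is itself a sum of two squares; find a² by testing p − a² for a perfect square:
  37: 37 − 1² = 36 = 6² ⇒ 37 = 1² + 6².
  113: 113 − 1² = 112, 113 − 2² = 109, 113 − 3² = 104, 113 − 4² = 97, 113 − 5² = 88, 113 − 6² = 77, 113 − 7² = 64 = 8² ⇒ 113 = 7² + 8².
  Combine using the Brahmagupta–Fibonacci identity (a² + b²)(c² + d²) = (ac − bd)² + (ad + bc)² = (ac + bd)² + (ad − bc)²:
  37 · 113 = 4181: from (1² + 6²)(7² + 8²), take (1·7 − 6·8, 1·8 + 6·7) = (7 − 48, 8 + 42) = (-41, 50); dropping signs (only squares matter) gives (41, 50); check 41² + 50² = 1681 + 2500 = 4181 ✓.
Step 4: Order so x ≤ y and verify: 41² + 50² = 1681 + 2500 = 4181 = n. ✓

n = 4181 = 41² + 50² (one valid representation with x ≤ y).


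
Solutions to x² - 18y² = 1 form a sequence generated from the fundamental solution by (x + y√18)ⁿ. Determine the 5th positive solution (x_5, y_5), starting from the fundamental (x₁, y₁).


Step 1: Find the fundamental solution (x₁, y₁) of x² - 18y² = 1.
  Expand √18 as a continued fraction. a₀ = ⌊√18⌋ = 4; iterate m_{k+1} = d_k·a_k − m_k, d_{k+1} = (18 − m_{k+1}²)/d_k, a_{k+1} = ⌊(a₀ + m_{k+1})/d_{k+1}⌋ (starting m₀ = 0, d₀ = 1), with convergents p_k = a_k·p_{k-1} + p_{k-2}, q_k = a_k·q_{k-1} + q_{k-2} (p₋₁ = 1, q₋₁ = 0):
  k = 0: a₀ = 4; p₀/q₀ = 4/1; p₀² − 18·q₀² = 16 − 18 = -2.
  k = 1: m = 4, d = 2, a = ⌊(4 + 4)/2⌋ = 4; p/q = (4·4 + 1)/(4·1 + 0) = 17/4; p² − 18·q² = 289 − 288 = 1.
  The first convergent with p² − 18·q² = 1 gives the fundamental solution (x₁, y₁) = (17, 4).
Step 2: Apply the recurrence (x_{n+1}, y_{n+1}) = (x₁x_n + 18y₁y_n, x₁y_n + y₁x_n) repeatedly.
  From (x_1, y_1) = (17, 4): x_2 = 17·17 + 18·4·4 = 577; y_2 = 17·4 + 4·17 = 136.
  From (x_2, y_2) = (577, 136): x_3 = 17·577 + 18·4·136 = 19601; y_3 = 17·136 + 4·577 = 4620.
  From (x_3, y_3) = (19601, 4620): x_4 = 17·19601 + 18·4·4620 = 665857; y_4 = 17·4620 + 4·19601 = 156944.
  From (x_4, y_4) = (665857, 156944): x_5 = 17·665857 + 18·4·156944 = 22619537; y_5 = 17·156944 + 4·665857 = 5331476.
Step 3: Verify x_5² - 18·y_5² = 511643454094369 - 511643454094368 = 1 (should be 1). ✓

(x_1, y_1) = (17, 4); (x_5, y_5) = (22619537, 5331476).


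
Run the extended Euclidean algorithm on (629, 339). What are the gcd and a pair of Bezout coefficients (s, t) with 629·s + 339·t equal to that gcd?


Euclidean algorithm on (629, 339) — divide until remainder is 0:
  629 = 1 · 339 + 290
  339 = 1 · 290 + 49
  290 = 5 · 49 + 45
  49 = 1 · 45 + 4
  45 = 11 · 4 + 1
  4 = 4 · 1 + 0
gcd(629, 339) = 1.
Track Bezout coefficients alongside the remainders: start with r₀ = 629 = a·1 + b·0 (s = 1, t = 0) and r₁ = 339 = a·0 + b·1 (s = 0, t = 1); each new remainder r_{k+1} = r_{k-1} − q_k·r_k inherits s_{k+1} = s_{k-1} − q_k·s_k, t_{k+1} = t_{k-1} − q_k·t_k, so r_k = a·s_k + b·t_k at every step:
  q = 1: r = 290, s = 1 − 1·0 = 1, t = 0 − 1·1 = -1  (check: 629·1 + 339·(-1) = 290)
  q = 1: r = 49, s = 0 − 1·1 = -1, t = 1 − 1·(-1) = 2  (check: 629·(-1) + 339·2 = 49)
  q = 5: r = 45, s = 1 − 5·(-1) = 6, t = -1 − 5·2 = -11  (check: 629·6 + 339·(-11) = 45)
  q = 1: r = 4, s = -1 − 1·6 = -7, t = 2 − 1·(-11) = 13  (check: 629·(-7) + 339·13 = 4)
  q = 11: r = 1, s = 6 − 11·(-7) = 83, t = -11 − 11·13 = -154  (check: 629·83 + 339·(-154) = 1)
The row with r = 1 (the gcd) gives the Bezout coefficients s = 83, t = -154.
Result: 629 · (83) + 339 · (-154) = 1.

gcd(629, 339) = 1; s = 83, t = -154 (check: 629·83 + 339·(-154) = 1).


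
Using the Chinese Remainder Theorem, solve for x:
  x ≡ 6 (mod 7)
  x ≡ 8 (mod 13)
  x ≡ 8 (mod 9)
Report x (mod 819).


Moduli 7, 13, 9 are pairwise coprime; by CRT there is a unique solution modulo M = 7 · 13 · 9 = 819.
Solve pairwise, accumulating the modulus:
  Start with x ≡ 6 (mod 7).
  Combine with x ≡ 8 (mod 13): since gcd(7, 13) = 1, we get a unique residue mod 91.
    Write x = 6 + 7·t and substitute into x ≡ 8 (mod 13): 7·t ≡ 8 − 6 = 2 (mod 13).
    The inverse of 7 mod 13 is 2 (since 7·2 = 14 = 1·13 + 1), so t ≡ 2·2 = 4 ≡ 4 (mod 13).
    Then x = 6 + 7·4 = 34, valid modulo lcm(7, 13) = 91: x ≡ 34 (mod 91).
  Combine with x ≡ 8 (mod 9): since gcd(91, 9) = 1, we get a unique residue mod 819.
    Write x = 34 + 91·t and substitute into x ≡ 8 (mod 9): 91·t ≡ 8 − 34 = -26 (mod 9).
    Reduce coefficients mod 9: 1·t ≡ 1 (mod 9).
    So t ≡ 1 (mod 9).
    Then x = 34 + 91·1 = 125, valid modulo lcm(91, 9) = 819: x ≡ 125 (mod 819).
Verify: 125 mod 7 = 6 ✓, 125 mod 13 = 8 ✓, 125 mod 9 = 8 ✓.

x ≡ 125 (mod 819).


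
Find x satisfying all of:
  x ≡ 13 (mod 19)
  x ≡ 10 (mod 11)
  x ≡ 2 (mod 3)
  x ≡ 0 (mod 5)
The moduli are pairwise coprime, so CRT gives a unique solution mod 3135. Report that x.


Product of moduli M = 19 · 11 · 3 · 5 = 3135.
Merge one congruence at a time:
  Start: x ≡ 13 (mod 19).
  Combine with x ≡ 10 (mod 11); new modulus lcm = 209.
    Write x = 13 + 19·t and substitute into x ≡ 10 (mod 11): 19·t ≡ 10 − 13 = -3 (mod 11).
    Reduce coefficients mod 11: 8·t ≡ 8 (mod 11).
    The inverse of 8 mod 11 is 7 (since 8·7 = 56 = 5·11 + 1), so t ≡ 7·8 = 56 ≡ 1 (mod 11).
    Then x = 13 + 19·1 = 32, valid modulo lcm(19, 11) = 209: x ≡ 32 (mod 209).
  Combine with x ≡ 2 (mod 3); new modulus lcm = 627.
    Write x = 32 + 209·t and substitute into x ≡ 2 (mod 3): 209·t ≡ 2 − 32 = -30 (mod 3).
    Reduce coefficients mod 3: 2·t ≡ 0 (mod 3).
    The inverse of 2 mod 3 is 2 (since 2·2 = 4 = 1·3 + 1), so t ≡ 2·0 = 0 ≡ 0 (mod 3).
    Then x = 32 + 209·0 = 32, valid modulo lcm(209, 3) = 627: x ≡ 32 (mod 627).
  Combine with x ≡ 0 (mod 5); new modulus lcm = 3135.
    Write x = 32 + 627·t and substitute into x ≡ 0 (mod 5): 627·t ≡ 0 − 32 = -32 (mod 5).
    Reduce coefficients mod 5: 2·t ≡ 3 (mod 5).
    The inverse of 2 mod 5 is 3 (since 2·3 = 6 = 1·5 + 1), so t ≡ 3·3 = 9 ≡ 4 (mod 5).
    Then x = 32 + 627·4 = 2540, valid modulo lcm(627, 5) = 3135: x ≡ 2540 (mod 3135).
Verify against each original: 2540 mod 19 = 13, 2540 mod 11 = 10, 2540 mod 3 = 2, 2540 mod 5 = 0.

x ≡ 2540 (mod 3135).


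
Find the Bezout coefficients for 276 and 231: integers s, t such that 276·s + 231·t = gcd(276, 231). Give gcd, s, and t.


Euclidean algorithm on (276, 231) — divide until remainder is 0:
  276 = 1 · 231 + 45
  231 = 5 · 45 + 6
  45 = 7 · 6 + 3
  6 = 2 · 3 + 0
gcd(276, 231) = 3.
Track Bezout coefficients alongside the remainders: start with r₀ = 276 = a·1 + b·0 (s = 1, t = 0) and r₁ = 231 = a·0 + b·1 (s = 0, t = 1); each new remainder r_{k+1} = r_{k-1} − q_k·r_k inherits s_{k+1} = s_{k-1} − q_k·s_k, t_{k+1} = t_{k-1} − q_k·t_k, so r_k = a·s_k + b·t_k at every step:
  q = 1: r = 45, s = 1 − 1·0 = 1, t = 0 − 1·1 = -1  (check: 276·1 + 231·(-1) = 45)
  q = 5: r = 6, s = 0 − 5·1 = -5, t = 1 − 5·(-1) = 6  (check: 276·(-5) + 231·6 = 6)
  q = 7: r = 3, s = 1 − 7·(-5) = 36, t = -1 − 7·6 = -43  (check: 276·36 + 231·(-43) = 3)
The row with r = 3 (the gcd) gives the Bezout coefficients s = 36, t = -43.
Result: 276 · (36) + 231 · (-43) = 3.

gcd(276, 231) = 3; s = 36, t = -43 (check: 276·36 + 231·(-43) = 3).


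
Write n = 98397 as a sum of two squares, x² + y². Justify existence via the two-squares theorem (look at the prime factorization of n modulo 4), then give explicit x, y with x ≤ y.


Step 1: Factor n = 98397 = 3^2 · 13 · 29^2.
Step 2: Check the mod-4 condition on each prime factor: 3 ≡ 3 (mod 4), exponent 2 (must be even); 13 ≡ 1 (mod 4), exponent 1; 29 ≡ 1 (mod 4), exponent 2.
All primes ≡ 3 (mod 4) appear to even exponent (or don't appear), so by the two-squares theorem n IS expressible as a sum of two squares.
Step 3: Build a representation. Group n = k² · m with k = 3 and m = 13 · 29 · 29 = 10933 (a product of primes ≡ 1 (mod 4)); a representation of m scales to one of n via (k·x)² + (k·y)² = k²(x² + y²). Each prime p ≡ 1 (mod 4) is itself a sum of two squares; find a² by testing p − a² for a perfect square:
  13: 13 − 1² = 12, 13 − 2² = 9 = 3² ⇒ 13 = 2² + 3².
  29: 29 − 1² = 28, 29 − 2² = 25 = 5² ⇒ 29 = 2² + 5².
  Combine using the Brahmagupta–Fibonacci identity (a² + b²)(c² + d²) = (ac − bd)² + (ad + bc)² = (ac + bd)² + (ad − bc)²:
  13 · 29 = 377: from (2² + 3²)(2² + 5²), take (2·2 − 3·5, 2·5 + 3·2) = (4 − 15, 10 + 6) = (-11, 16); dropping signs (only squares matter) gives (11, 16); check 11² + 16² = 121 + 256 = 377 ✓.
  377 · 29 = 10933: from (11² + 16²)(2² + 5²), take (11·2 − 16·5, 11·5 + 16·2) = (22 − 80, 55 + 32) = (-58, 87); dropping signs (only squares matter) gives (58, 87); check 58² + 87² = 3364 + 7569 = 10933 ✓.
  Scale by k = 3: (3·58, 3·87) = (174, 261).
Step 4: Order so x ≤ y and verify: 174² + 261² = 30276 + 68121 = 98397 = n. ✓

n = 98397 = 174² + 261² (one valid representation with x ≤ y).


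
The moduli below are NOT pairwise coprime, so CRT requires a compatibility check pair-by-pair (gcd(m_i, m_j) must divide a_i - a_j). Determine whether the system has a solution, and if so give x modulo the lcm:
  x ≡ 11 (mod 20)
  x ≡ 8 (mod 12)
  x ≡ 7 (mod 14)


Moduli 20, 12, 14 are not pairwise coprime, so CRT works modulo lcm(m_i) when all pairwise compatibility conditions hold.
Pairwise compatibility: gcd(m_i, m_j) must divide a_i - a_j for every pair.
Merge one congruence at a time:
  Start: x ≡ 11 (mod 20).
  Combine with x ≡ 8 (mod 12): gcd(20, 12) = 4, and 8 - 11 = -3 is NOT divisible by 4.
    ⇒ system is inconsistent (no integer solution).

No solution (the system is inconsistent).


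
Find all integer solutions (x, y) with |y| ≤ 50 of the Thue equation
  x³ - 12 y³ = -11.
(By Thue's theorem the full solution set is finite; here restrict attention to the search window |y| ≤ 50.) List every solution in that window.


The equation is x³ - 12y³ = -11. For fixed y, x³ = 12·y³ − 11, so a solution requires the RHS to be a perfect cube.
Strategy: iterate y from -50 to 50, compute RHS = 12·y³ − 11, and check whether it is a (positive or negative) perfect cube.
Check small values of y:
  y = 0: RHS = -11 is not a perfect cube.
  y = 1: RHS = 1 = (1)³ ⇒ x = 1 works.
  y = -1: RHS = -23 is not a perfect cube.
  y = 2: RHS = 85 is not a perfect cube.
  y = -2: RHS = -107 is not a perfect cube.
  y = 3: RHS = 313 is not a perfect cube.
  y = -3: RHS = -335 is not a perfect cube.
Continuing the search up to |y| = 50 finds no further solutions beyond those listed.
Collected solutions: (1, 1).

Solutions (with |y| ≤ 50): (1, 1).


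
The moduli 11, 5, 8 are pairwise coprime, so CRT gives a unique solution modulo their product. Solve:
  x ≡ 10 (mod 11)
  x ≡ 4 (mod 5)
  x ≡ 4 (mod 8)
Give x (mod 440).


Moduli 11, 5, 8 are pairwise coprime; by CRT there is a unique solution modulo M = 11 · 5 · 8 = 440.
Solve pairwise, accumulating the modulus:
  Start with x ≡ 10 (mod 11).
  Combine with x ≡ 4 (mod 5): since gcd(11, 5) = 1, we get a unique residue mod 55.
    Write x = 10 + 11·t and substitute into x ≡ 4 (mod 5): 11·t ≡ 4 − 10 = -6 (mod 5).
    Reduce coefficients mod 5: 1·t ≡ 4 (mod 5).
    So t ≡ 4 (mod 5).
    Then x = 10 + 11·4 = 54, valid modulo lcm(11, 5) = 55: x ≡ 54 (mod 55).
  Combine with x ≡ 4 (mod 8): since gcd(55, 8) = 1, we get a unique residue mod 440.
    Write x = 54 + 55·t and substitute into x ≡ 4 (mod 8): 55·t ≡ 4 − 54 = -50 (mod 8).
    Reduce coefficients mod 8: 7·t ≡ 6 (mod 8).
    The inverse of 7 mod 8 is 7 (since 7·7 = 49 = 6·8 + 1), so t ≡ 7·6 = 42 ≡ 2 (mod 8).
    Then x = 54 + 55·2 = 164, valid modulo lcm(55, 8) = 440: x ≡ 164 (mod 440).
Verify: 164 mod 11 = 10 ✓, 164 mod 5 = 4 ✓, 164 mod 8 = 4 ✓.

x ≡ 164 (mod 440).


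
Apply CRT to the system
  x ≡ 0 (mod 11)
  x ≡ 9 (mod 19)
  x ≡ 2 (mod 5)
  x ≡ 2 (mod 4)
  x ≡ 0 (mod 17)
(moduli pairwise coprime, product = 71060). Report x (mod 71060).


Product of moduli M = 11 · 19 · 5 · 4 · 17 = 71060.
Merge one congruence at a time:
  Start: x ≡ 0 (mod 11).
  Combine with x ≡ 9 (mod 19); new modulus lcm = 209.
    Write x = 0 + 11·t and substitute into x ≡ 9 (mod 19): 11·t ≡ 9 − 0 = 9 (mod 19).
    The inverse of 11 mod 19 is 7 (since 11·7 = 77 = 4·19 + 1), so t ≡ 7·9 = 63 ≡ 6 (mod 19).
    Then x = 0 + 11·6 = 66, valid modulo lcm(11, 19) = 209: x ≡ 66 (mod 209).
  Combine with x ≡ 2 (mod 5); new modulus lcm = 1045.
    Write x = 66 + 209·t and substitute into x ≡ 2 (mod 5): 209·t ≡ 2 − 66 = -64 (mod 5).
    Reduce coefficients mod 5: 4·t ≡ 1 (mod 5).
    The inverse of 4 mod 5 is 4 (since 4·4 = 16 = 3·5 + 1), so t ≡ 4·1 = 4 ≡ 4 (mod 5).
    Then x = 66 + 209·4 = 902, valid modulo lcm(209, 5) = 1045: x ≡ 902 (mod 1045).
  Combine with x ≡ 2 (mod 4); new modulus lcm = 4180.
    Write x = 902 + 1045·t and substitute into x ≡ 2 (mod 4): 1045·t ≡ 2 − 902 = -900 (mod 4).
    Reduce coefficients mod 4: 1·t ≡ 0 (mod 4).
    So t ≡ 0 (mod 4).
    Then x = 902 + 1045·0 = 902, valid modulo lcm(1045, 4) = 4180: x ≡ 902 (mod 4180).
  Combine with x ≡ 0 (mod 17); new modulus lcm = 71060.
    Write x = 902 + 4180·t and substitute into x ≡ 0 (mod 17): 4180·t ≡ 0 − 902 = -902 (mod 17).
    Reduce coefficients mod 17: 15·t ≡ 16 (mod 17).
    The inverse of 15 mod 17 is 8 (since 15·8 = 120 = 7·17 + 1), so t ≡ 8·16 = 128 ≡ 9 (mod 17).
    Then x = 902 + 4180·9 = 38522, valid modulo lcm(4180, 17) = 71060: x ≡ 38522 (mod 71060).
Verify against each original: 38522 mod 11 = 0, 38522 mod 19 = 9, 38522 mod 5 = 2, 38522 mod 4 = 2, 38522 mod 17 = 0.

x ≡ 38522 (mod 71060).


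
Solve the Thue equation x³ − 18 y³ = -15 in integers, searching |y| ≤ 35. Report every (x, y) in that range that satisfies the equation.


The equation is x³ - 18y³ = -15. For fixed y, x³ = 18·y³ − 15, so a solution requires the RHS to be a perfect cube.
Strategy: iterate y from -35 to 35, compute RHS = 18·y³ − 15, and check whether it is a (positive or negative) perfect cube.
Check small values of y:
  y = 0: RHS = -15 is not a perfect cube.
  y = 1: RHS = 3 is not a perfect cube.
  y = -1: RHS = -33 is not a perfect cube.
  y = 2: RHS = 129 is not a perfect cube.
  y = -2: RHS = -159 is not a perfect cube.
  y = 3: RHS = 471 is not a perfect cube.
  y = -3: RHS = -501 is not a perfect cube.
Continuing the search up to |y| = 35 finds no solutions either.
No (x, y) in the scanned range satisfies the equation.

No integer solutions with |y| ≤ 35.


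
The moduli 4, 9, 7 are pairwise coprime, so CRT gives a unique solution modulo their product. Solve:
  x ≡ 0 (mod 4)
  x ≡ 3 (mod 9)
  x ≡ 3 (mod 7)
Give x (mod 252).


Moduli 4, 9, 7 are pairwise coprime; by CRT there is a unique solution modulo M = 4 · 9 · 7 = 252.
Solve pairwise, accumulating the modulus:
  Start with x ≡ 0 (mod 4).
  Combine with x ≡ 3 (mod 9): since gcd(4, 9) = 1, we get a unique residue mod 36.
    Write x = 0 + 4·t and substitute into x ≡ 3 (mod 9): 4·t ≡ 3 − 0 = 3 (mod 9).
    The inverse of 4 mod 9 is 7 (since 4·7 = 28 = 3·9 + 1), so t ≡ 7·3 = 21 ≡ 3 (mod 9).
    Then x = 0 + 4·3 = 12, valid modulo lcm(4, 9) = 36: x ≡ 12 (mod 36).
  Combine with x ≡ 3 (mod 7): since gcd(36, 7) = 1, we get a unique residue mod 252.
    Write x = 12 + 36·t and substitute into x ≡ 3 (mod 7): 36·t ≡ 3 − 12 = -9 (mod 7).
    Reduce coefficients mod 7: 1·t ≡ 5 (mod 7).
    So t ≡ 5 (mod 7).
    Then x = 12 + 36·5 = 192, valid modulo lcm(36, 7) = 252: x ≡ 192 (mod 252).
Verify: 192 mod 4 = 0 ✓, 192 mod 9 = 3 ✓, 192 mod 7 = 3 ✓.

x ≡ 192 (mod 252).


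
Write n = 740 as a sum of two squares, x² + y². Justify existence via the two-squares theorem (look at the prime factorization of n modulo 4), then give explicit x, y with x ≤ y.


Step 1: Factor n = 740 = 2^2 · 5 · 37.
Step 2: Check the mod-4 condition on each prime factor: 2 = 2 (special); 5 ≡ 1 (mod 4), exponent 1; 37 ≡ 1 (mod 4), exponent 1.
All primes ≡ 3 (mod 4) appear to even exponent (or don't appear), so by the two-squares theorem n IS expressible as a sum of two squares.
Step 3: Build a representation. Group n = k² · m with k = 2 and m = 5 · 37 = 185 (a product of primes ≡ 1 (mod 4)); a representation of m scales to one of n via (k·x)² + (k·y)² = k²(x² + y²). Each prime p ≡ 1 (mod 4) is itself a sum of two squares; find a² by testing p − a² for a perfect square:
  5: 5 − 1² = 4 = 2² ⇒ 5 = 1² + 2².
  37: 37 − 1² = 36 = 6² ⇒ 37 = 1² + 6².
  Combine using the Brahmagupta–Fibonacci identity (a² + b²)(c² + d²) = (ac − bd)² + (ad + bc)² = (ac + bd)² + (ad − bc)²:
  5 · 37 = 185: from (1² + 2²)(1² + 6²), take (1·1 − 2·6, 1·6 + 2·1) = (1 − 12, 6 + 2) = (-11, 8); dropping signs (only squares matter) gives (11, 8); check 11² + 8² = 121 + 64 = 185 ✓.
  Scale by k = 2: (2·11, 2·8) = (22, 16).
Step 4: Order so x ≤ y and verify: 16² + 22² = 256 + 484 = 740 = n. ✓

n = 740 = 16² + 22² (one valid representation with x ≤ y).


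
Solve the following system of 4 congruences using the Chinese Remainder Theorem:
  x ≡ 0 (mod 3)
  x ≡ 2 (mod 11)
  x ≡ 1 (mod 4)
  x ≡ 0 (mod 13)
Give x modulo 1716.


Product of moduli M = 3 · 11 · 4 · 13 = 1716.
Merge one congruence at a time:
  Start: x ≡ 0 (mod 3).
  Combine with x ≡ 2 (mod 11); new modulus lcm = 33.
    Write x = 0 + 3·t and substitute into x ≡ 2 (mod 11): 3·t ≡ 2 − 0 = 2 (mod 11).
    The inverse of 3 mod 11 is 4 (since 3·4 = 12 = 1·11 + 1), so t ≡ 4·2 = 8 ≡ 8 (mod 11).
    Then x = 0 + 3·8 = 24, valid modulo lcm(3, 11) = 33: x ≡ 24 (mod 33).
  Combine with x ≡ 1 (mod 4); new modulus lcm = 132.
    Write x = 24 + 33·t and substitute into x ≡ 1 (mod 4): 33·t ≡ 1 − 24 = -23 (mod 4).
    Reduce coefficients mod 4: 1·t ≡ 1 (mod 4).
    So t ≡ 1 (mod 4).
    Then x = 24 + 33·1 = 57, valid modulo lcm(33, 4) = 132: x ≡ 57 (mod 132).
  Combine with x ≡ 0 (mod 13); new modulus lcm = 1716.
    Write x = 57 + 132·t and substitute into x ≡ 0 (mod 13): 132·t ≡ 0 − 57 = -57 (mod 13).
    Reduce coefficients mod 13: 2·t ≡ 8 (mod 13).
    The inverse of 2 mod 13 is 7 (since 2·7 = 14 = 1·13 + 1), so t ≡ 7·8 = 56 ≡ 4 (mod 13).
    Then x = 57 + 132·4 = 585, valid modulo lcm(132, 13) = 1716: x ≡ 585 (mod 1716).
Verify against each original: 585 mod 3 = 0, 585 mod 11 = 2, 585 mod 4 = 1, 585 mod 13 = 0.

x ≡ 585 (mod 1716).


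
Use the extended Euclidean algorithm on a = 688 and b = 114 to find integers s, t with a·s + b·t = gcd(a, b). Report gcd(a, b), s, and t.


Euclidean algorithm on (688, 114) — divide until remainder is 0:
  688 = 6 · 114 + 4
  114 = 28 · 4 + 2
  4 = 2 · 2 + 0
gcd(688, 114) = 2.
Track Bezout coefficients alongside the remainders: start with r₀ = 688 = a·1 + b·0 (s = 1, t = 0) and r₁ = 114 = a·0 + b·1 (s = 0, t = 1); each new remainder r_{k+1} = r_{k-1} − q_k·r_k inherits s_{k+1} = s_{k-1} − q_k·s_k, t_{k+1} = t_{k-1} − q_k·t_k, so r_k = a·s_k + b·t_k at every step:
  q = 6: r = 4, s = 1 − 6·0 = 1, t = 0 − 6·1 = -6  (check: 688·1 + 114·(-6) = 4)
  q = 28: r = 2, s = 0 − 28·1 = -28, t = 1 − 28·(-6) = 169  (check: 688·(-28) + 114·169 = 2)
The row with r = 2 (the gcd) gives the Bezout coefficients s = -28, t = 169.
Result: 688 · (-28) + 114 · (169) = 2.

gcd(688, 114) = 2; s = -28, t = 169 (check: 688·(-28) + 114·169 = 2).


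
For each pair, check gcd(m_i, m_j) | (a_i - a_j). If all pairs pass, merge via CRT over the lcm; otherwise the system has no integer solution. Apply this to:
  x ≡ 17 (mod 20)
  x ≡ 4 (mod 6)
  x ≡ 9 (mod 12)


Moduli 20, 6, 12 are not pairwise coprime, so CRT works modulo lcm(m_i) when all pairwise compatibility conditions hold.
Pairwise compatibility: gcd(m_i, m_j) must divide a_i - a_j for every pair.
Merge one congruence at a time:
  Start: x ≡ 17 (mod 20).
  Combine with x ≡ 4 (mod 6): gcd(20, 6) = 2, and 4 - 17 = -13 is NOT divisible by 2.
    ⇒ system is inconsistent (no integer solution).

No solution (the system is inconsistent).


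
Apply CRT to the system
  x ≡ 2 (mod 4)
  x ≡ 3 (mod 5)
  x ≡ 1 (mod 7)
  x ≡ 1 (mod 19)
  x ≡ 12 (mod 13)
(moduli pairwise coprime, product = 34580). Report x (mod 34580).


Product of moduli M = 4 · 5 · 7 · 19 · 13 = 34580.
Merge one congruence at a time:
  Start: x ≡ 2 (mod 4).
  Combine with x ≡ 3 (mod 5); new modulus lcm = 20.
    Write x = 2 + 4·t and substitute into x ≡ 3 (mod 5): 4·t ≡ 3 − 2 = 1 (mod 5).
    The inverse of 4 mod 5 is 4 (since 4·4 = 16 = 3·5 + 1), so t ≡ 4·1 = 4 ≡ 4 (mod 5).
    Then x = 2 + 4·4 = 18, valid modulo lcm(4, 5) = 20: x ≡ 18 (mod 20).
  Combine with x ≡ 1 (mod 7); new modulus lcm = 140.
    Write x = 18 + 20·t and substitute into x ≡ 1 (mod 7): 20·t ≡ 1 − 18 = -17 (mod 7).
    Reduce coefficients mod 7: 6·t ≡ 4 (mod 7).
    The inverse of 6 mod 7 is 6 (since 6·6 = 36 = 5·7 + 1), so t ≡ 6·4 = 24 ≡ 3 (mod 7).
    Then x = 18 + 20·3 = 78, valid modulo lcm(20, 7) = 140: x ≡ 78 (mod 140).
  Combine with x ≡ 1 (mod 19); new modulus lcm = 2660.
    Write x = 78 + 140·t and substitute into x ≡ 1 (mod 19): 140·t ≡ 1 − 78 = -77 (mod 19).
    Reduce coefficients mod 19: 7·t ≡ 18 (mod 19).
    The inverse of 7 mod 19 is 11 (since 7·11 = 77 = 4·19 + 1), so t ≡ 11·18 = 198 ≡ 8 (mod 19).
    Then x = 78 + 140·8 = 1198, valid modulo lcm(140, 19) = 2660: x ≡ 1198 (mod 2660).
  Combine with x ≡ 12 (mod 13); new modulus lcm = 34580.
    Write x = 1198 + 2660·t and substitute into x ≡ 12 (mod 13): 2660·t ≡ 12 − 1198 = -1186 (mod 13).
    Reduce coefficients mod 13: 8·t ≡ 10 (mod 13).
    The inverse of 8 mod 13 is 5 (since 8·5 = 40 = 3·13 + 1), so t ≡ 5·10 = 50 ≡ 11 (mod 13).
    Then x = 1198 + 2660·11 = 30458, valid modulo lcm(2660, 13) = 34580: x ≡ 30458 (mod 34580).
Verify against each original: 30458 mod 4 = 2, 30458 mod 5 = 3, 30458 mod 7 = 1, 30458 mod 19 = 1, 30458 mod 13 = 12.

x ≡ 30458 (mod 34580).


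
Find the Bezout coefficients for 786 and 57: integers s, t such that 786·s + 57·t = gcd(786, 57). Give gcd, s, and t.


Euclidean algorithm on (786, 57) — divide until remainder is 0:
  786 = 13 · 57 + 45
  57 = 1 · 45 + 12
  45 = 3 · 12 + 9
  12 = 1 · 9 + 3
  9 = 3 · 3 + 0
gcd(786, 57) = 3.
Track Bezout coefficients alongside the remainders: start with r₀ = 786 = a·1 + b·0 (s = 1, t = 0) and r₁ = 57 = a·0 + b·1 (s = 0, t = 1); each new remainder r_{k+1} = r_{k-1} − q_k·r_k inherits s_{k+1} = s_{k-1} − q_k·s_k, t_{k+1} = t_{k-1} − q_k·t_k, so r_k = a·s_k + b·t_k at every step:
  q = 13: r = 45, s = 1 − 13·0 = 1, t = 0 − 13·1 = -13  (check: 786·1 + 57·(-13) = 45)
  q = 1: r = 12, s = 0 − 1·1 = -1, t = 1 − 1·(-13) = 14  (check: 786·(-1) + 57·14 = 12)
  q = 3: r = 9, s = 1 − 3·(-1) = 4, t = -13 − 3·14 = -55  (check: 786·4 + 57·(-55) = 9)
  q = 1: r = 3, s = -1 − 1·4 = -5, t = 14 − 1·(-55) = 69  (check: 786·(-5) + 57·69 = 3)
The row with r = 3 (the gcd) gives the Bezout coefficients s = -5, t = 69.
Result: 786 · (-5) + 57 · (69) = 3.

gcd(786, 57) = 3; s = -5, t = 69 (check: 786·(-5) + 57·69 = 3).


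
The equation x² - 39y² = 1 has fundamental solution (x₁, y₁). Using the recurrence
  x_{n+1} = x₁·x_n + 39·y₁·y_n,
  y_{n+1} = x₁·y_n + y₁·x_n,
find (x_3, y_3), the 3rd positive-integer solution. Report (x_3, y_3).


Step 1: Find the fundamental solution (x₁, y₁) of x² - 39y² = 1.
  Expand √39 as a continued fraction. a₀ = ⌊√39⌋ = 6; iterate m_{k+1} = d_k·a_k − m_k, d_{k+1} = (39 − m_{k+1}²)/d_k, a_{k+1} = ⌊(a₀ + m_{k+1})/d_{k+1}⌋ (starting m₀ = 0, d₀ = 1), with convergents p_k = a_k·p_{k-1} + p_{k-2}, q_k = a_k·q_{k-1} + q_{k-2} (p₋₁ = 1, q₋₁ = 0):
  k = 0: a₀ = 6; p₀/q₀ = 6/1; p₀² − 39·q₀² = 36 − 39 = -3.
  k = 1: m = 6, d = 3, a = ⌊(6 + 6)/3⌋ = 4; p/q = (4·6 + 1)/(4·1 + 0) = 25/4; p² − 39·q² = 625 − 624 = 1.
  The first convergent with p² − 39·q² = 1 gives the fundamental solution (x₁, y₁) = (25, 4).
Step 2: Apply the recurrence (x_{n+1}, y_{n+1}) = (x₁x_n + 39y₁y_n, x₁y_n + y₁x_n) repeatedly.
  From (x_1, y_1) = (25, 4): x_2 = 25·25 + 39·4·4 = 1249; y_2 = 25·4 + 4·25 = 200.
  From (x_2, y_2) = (1249, 200): x_3 = 25·1249 + 39·4·200 = 62425; y_3 = 25·200 + 4·1249 = 9996.
Step 3: Verify x_3² - 39·y_3² = 3896880625 - 3896880624 = 1 (should be 1). ✓

(x_1, y_1) = (25, 4); (x_3, y_3) = (62425, 9996).


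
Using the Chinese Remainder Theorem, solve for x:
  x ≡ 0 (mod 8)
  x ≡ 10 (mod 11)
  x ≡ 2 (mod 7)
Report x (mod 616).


Moduli 8, 11, 7 are pairwise coprime; by CRT there is a unique solution modulo M = 8 · 11 · 7 = 616.
Solve pairwise, accumulating the modulus:
  Start with x ≡ 0 (mod 8).
  Combine with x ≡ 10 (mod 11): since gcd(8, 11) = 1, we get a unique residue mod 88.
    Write x = 0 + 8·t and substitute into x ≡ 10 (mod 11): 8·t ≡ 10 − 0 = 10 (mod 11).
    The inverse of 8 mod 11 is 7 (since 8·7 = 56 = 5·11 + 1), so t ≡ 7·10 = 70 ≡ 4 (mod 11).
    Then x = 0 + 8·4 = 32, valid modulo lcm(8, 11) = 88: x ≡ 32 (mod 88).
  Combine with x ≡ 2 (mod 7): since gcd(88, 7) = 1, we get a unique residue mod 616.
    Write x = 32 + 88·t and substitute into x ≡ 2 (mod 7): 88·t ≡ 2 − 32 = -30 (mod 7).
    Reduce coefficients mod 7: 4·t ≡ 5 (mod 7).
    The inverse of 4 mod 7 is 2 (since 4·2 = 8 = 1·7 + 1), so t ≡ 2·5 = 10 ≡ 3 (mod 7).
    Then x = 32 + 88·3 = 296, valid modulo lcm(88, 7) = 616: x ≡ 296 (mod 616).
Verify: 296 mod 8 = 0 ✓, 296 mod 11 = 10 ✓, 296 mod 7 = 2 ✓.

x ≡ 296 (mod 616).


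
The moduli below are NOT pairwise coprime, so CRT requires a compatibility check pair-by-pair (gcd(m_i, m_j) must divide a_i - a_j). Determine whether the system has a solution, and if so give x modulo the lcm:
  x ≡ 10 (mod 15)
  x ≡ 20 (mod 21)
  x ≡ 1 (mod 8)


Moduli 15, 21, 8 are not pairwise coprime, so CRT works modulo lcm(m_i) when all pairwise compatibility conditions hold.
Pairwise compatibility: gcd(m_i, m_j) must divide a_i - a_j for every pair.
Merge one congruence at a time:
  Start: x ≡ 10 (mod 15).
  Combine with x ≡ 20 (mod 21): gcd(15, 21) = 3, and 20 - 10 = 10 is NOT divisible by 3.
    ⇒ system is inconsistent (no integer solution).

No solution (the system is inconsistent).


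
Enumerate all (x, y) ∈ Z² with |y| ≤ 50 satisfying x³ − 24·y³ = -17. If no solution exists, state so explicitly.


The equation is x³ - 24y³ = -17. For fixed y, x³ = 24·y³ − 17, so a solution requires the RHS to be a perfect cube.
Strategy: iterate y from -50 to 50, compute RHS = 24·y³ − 17, and check whether it is a (positive or negative) perfect cube.
Check small values of y:
  y = 0: RHS = -17 is not a perfect cube.
  y = 1: RHS = 7 is not a perfect cube.
  y = -1: RHS = -41 is not a perfect cube.
  y = 2: RHS = 175 is not a perfect cube.
  y = -2: RHS = -209 is not a perfect cube.
  y = 3: RHS = 631 is not a perfect cube.
  y = -3: RHS = -665 is not a perfect cube.
Continuing the search up to |y| = 50 finds no solutions either.
No (x, y) in the scanned range satisfies the equation.

No integer solutions with |y| ≤ 50.


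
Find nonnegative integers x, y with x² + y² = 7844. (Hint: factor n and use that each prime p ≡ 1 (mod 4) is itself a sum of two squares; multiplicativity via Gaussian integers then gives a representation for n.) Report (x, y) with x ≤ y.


Step 1: Factor n = 7844 = 2^2 · 37 · 53.
Step 2: Check the mod-4 condition on each prime factor: 2 = 2 (special); 37 ≡ 1 (mod 4), exponent 1; 53 ≡ 1 (mod 4), exponent 1.
All primes ≡ 3 (mod 4) appear to even exponent (or don't appear), so by the two-squares theorem n IS expressible as a sum of two squares.
Step 3: Build a representation. Group n = k² · m with k = 2 and m = 37 · 53 = 1961 (a product of primes ≡ 1 (mod 4)); a representation of m scales to one of n via (k·x)² + (k·y)² = k²(x² + y²). Each prime p ≡ 1 (mod 4) is itself a sum of two squares; find a² by testing p − a² for a perfect square:
  37: 37 − 1² = 36 = 6² ⇒ 37 = 1² + 6².
  53: 53 − 1² = 52, 53 − 2² = 49 = 7² ⇒ 53 = 2² + 7².
  Combine using the Brahmagupta–Fibonacci identity (a² + b²)(c² + d²) = (ac − bd)² + (ad + bc)² = (ac + bd)² + (ad − bc)²:
  37 · 53 = 1961: from (1² + 6²)(2² + 7²), take (1·2 − 6·7, 1·7 + 6·2) = (2 − 42, 7 + 12) = (-40, 19); dropping signs (only squares matter) gives (40, 19); check 40² + 19² = 1600 + 361 = 1961 ✓.
  Scale by k = 2: (2·40, 2·19) = (80, 38).
Step 4: Order so x ≤ y and verify: 38² + 80² = 1444 + 6400 = 7844 = n. ✓

n = 7844 = 38² + 80² (one valid representation with x ≤ y).
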